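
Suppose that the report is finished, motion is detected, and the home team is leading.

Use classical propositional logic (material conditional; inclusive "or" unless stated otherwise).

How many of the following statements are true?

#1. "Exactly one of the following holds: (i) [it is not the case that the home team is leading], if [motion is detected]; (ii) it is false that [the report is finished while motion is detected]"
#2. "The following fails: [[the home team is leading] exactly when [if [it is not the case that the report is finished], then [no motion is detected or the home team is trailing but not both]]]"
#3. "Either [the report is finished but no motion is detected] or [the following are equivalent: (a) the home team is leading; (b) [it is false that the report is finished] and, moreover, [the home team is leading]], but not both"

0

Let Q = "motion is detected" (T), R = "the home team is leading" (T), P = "the report is finished" (T).

#1: Parsed as (Q → ¬R) ⊕ ¬(P ∧ Q)

¬R = ¬T = F
Q → ¬R = T → F = F
P ∧ Q = T ∧ T = T
¬(P ∧ Q) = ¬T = F
(Q → ¬R) ⊕ ¬(P ∧ Q) = F ⊕ F = F
Thus #1 is false.

#2: This is ¬(R ↔ (¬P → (¬Q ⊕ ¬R))).

¬P = ¬T = F
¬Q = ¬T = F
¬R = ¬T = F
¬Q ⊕ ¬R = F ⊕ F = F
¬P → (¬Q ⊕ ¬R) = F → F = T
R ↔ (¬P → (¬Q ⊕ ¬R)) = T ↔ T = T
¬(R ↔ (¬P → (¬Q ⊕ ¬R))) = ¬T = F
Hence #2 is false.

#3: Parsed as (P ∧ ¬Q) ⊕ (R ↔ (¬P ∧ R))

¬Q = ¬T = F
P ∧ ¬Q = T ∧ F = F
¬P = ¬T = F
¬P ∧ R = F ∧ T = F
R ↔ (¬P ∧ R) = T ↔ F = F
(P ∧ ¬Q) ⊕ (R ↔ (¬P ∧ R)) = F ⊕ F = F
Thus #3 is false.

0 of the 3 statements are true (none).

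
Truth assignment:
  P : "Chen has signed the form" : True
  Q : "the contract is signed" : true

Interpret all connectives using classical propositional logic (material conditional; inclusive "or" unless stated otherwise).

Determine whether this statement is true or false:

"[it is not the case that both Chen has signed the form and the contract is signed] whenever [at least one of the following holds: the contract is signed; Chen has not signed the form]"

False.

In symbols: (Q ∨ ¬P) → (P ↑ Q)

¬P = ¬T = F
Q ∨ ¬P = T ∨ F = T
P ↑ Q = T ↑ T = F
(Q ∨ ¬P) → (P ↑ Q) = T → F = F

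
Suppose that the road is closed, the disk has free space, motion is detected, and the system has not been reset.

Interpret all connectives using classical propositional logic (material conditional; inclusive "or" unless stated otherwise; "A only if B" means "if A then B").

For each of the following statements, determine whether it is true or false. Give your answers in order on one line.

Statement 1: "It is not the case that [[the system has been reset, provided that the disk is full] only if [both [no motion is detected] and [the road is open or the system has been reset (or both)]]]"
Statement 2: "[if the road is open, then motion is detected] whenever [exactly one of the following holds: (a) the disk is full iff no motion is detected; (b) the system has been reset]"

Let Q = "the disk is full" (F), S = "the system has been reset" (F), R = "motion is detected" (T), P = "the road is closed" (T).

Statement 1: In symbols: ~((Q -> S) -> (~R & (~P | S)))

Q -> S = F -> F = T
~R = ~T = F
~P = ~T = F
~P | S = F | F = F
~R & (~P | S) = F & F = F
(Q -> S) -> (~R & (~P | S)) = T -> F = F
~((Q -> S) -> (~R & (~P | S))) = ~F = T
So Statement 1 is true.

Statement 2: Formalization: ((Q <-> ~R) xor S) -> (~P -> R)

~R = ~T = F
Q <-> ~R = F <-> F = T
(Q <-> ~R) xor S = T xor F = T
~P = ~T = F
~P -> R = F -> T = T
((Q <-> ~R) xor S) -> (~P -> R) = T -> T = T
So Statement 2 is true.

Statement 1 True, Statement 2 True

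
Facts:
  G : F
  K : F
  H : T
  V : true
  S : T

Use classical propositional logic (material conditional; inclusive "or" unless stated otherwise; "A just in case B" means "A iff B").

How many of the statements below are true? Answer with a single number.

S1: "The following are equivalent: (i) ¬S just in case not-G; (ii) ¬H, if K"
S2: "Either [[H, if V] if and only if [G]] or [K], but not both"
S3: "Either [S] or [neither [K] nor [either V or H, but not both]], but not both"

0

S1: Formalization: (¬S ↔ ¬G) ↔ (K → ¬H)

¬S = ¬T = F
¬G = ¬F = T
¬S ↔ ¬G = F ↔ T = F
¬H = ¬T = F
K → ¬H = F → F = T
(¬S ↔ ¬G) ↔ (K → ¬H) = F ↔ T = F
So S1 is false.

S2: In symbols: ((V → H) ↔ G) ⊕ K

V → H = T → T = T
(V → H) ↔ G = T ↔ F = F
((V → H) ↔ G) ⊕ K = F ⊕ F = F
Hence S2 is false.

S3: Formalization: S ⊕ (K ↓ (V ⊕ H))

V ⊕ H = T ⊕ T = F
K ↓ (V ⊕ H) = F ↓ F = T
S ⊕ (K ↓ (V ⊕ H)) = T ⊕ T = F
Thus S3 is false.

0 of the 3 statements are true (none).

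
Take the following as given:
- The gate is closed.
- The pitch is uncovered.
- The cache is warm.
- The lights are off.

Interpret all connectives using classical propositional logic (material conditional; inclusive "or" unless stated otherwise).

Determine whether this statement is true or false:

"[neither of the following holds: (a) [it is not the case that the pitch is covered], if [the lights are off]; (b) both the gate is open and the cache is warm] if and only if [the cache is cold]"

True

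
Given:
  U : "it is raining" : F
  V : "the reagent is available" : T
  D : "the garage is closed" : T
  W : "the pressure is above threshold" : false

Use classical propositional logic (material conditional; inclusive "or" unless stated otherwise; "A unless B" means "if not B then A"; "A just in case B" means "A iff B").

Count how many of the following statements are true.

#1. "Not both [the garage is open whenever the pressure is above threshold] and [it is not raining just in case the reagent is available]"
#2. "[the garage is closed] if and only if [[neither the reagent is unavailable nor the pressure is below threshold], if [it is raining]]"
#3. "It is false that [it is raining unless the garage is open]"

#1: Parsed as (W → ¬D) ↑ (¬U ↔ V)

¬D = ¬T = F
W → ¬D = F → F = T
¬U = ¬F = T
¬U ↔ V = T ↔ T = T
(W → ¬D) ↑ (¬U ↔ V) = T ↑ T = F
So #1 is false.

#2: Parsed as D ↔ (U → (¬V ↓ ¬W))

¬V = ¬T = F
¬W = ¬F = T
¬V ↓ ¬W = F ↓ T = F
U → (¬V ↓ ¬W) = F → F = T
D ↔ (U → (¬V ↓ ¬W)) = T ↔ T = T
Thus #2 is true.

#3: Parsed as ¬(U ∨ ¬D)

¬D = ¬T = F
U ∨ ¬D = F ∨ F = F
¬(U ∨ ¬D) = ¬F = T
So #3 is true.

Count: 2.

2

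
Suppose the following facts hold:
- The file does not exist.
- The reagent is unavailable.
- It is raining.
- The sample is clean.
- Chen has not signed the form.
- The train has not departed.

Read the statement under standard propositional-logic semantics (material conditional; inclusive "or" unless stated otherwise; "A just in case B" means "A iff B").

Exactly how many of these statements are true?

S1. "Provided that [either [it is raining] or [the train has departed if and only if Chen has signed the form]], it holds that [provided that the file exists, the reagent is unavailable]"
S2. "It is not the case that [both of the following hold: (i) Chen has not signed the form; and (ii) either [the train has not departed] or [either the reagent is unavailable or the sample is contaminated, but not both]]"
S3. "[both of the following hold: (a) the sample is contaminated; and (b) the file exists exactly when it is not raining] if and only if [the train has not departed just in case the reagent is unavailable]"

1

Let R = "it is raining" (T), V = "the train has departed" (F), U = "Chen has signed the form" (F), P = "the file exists" (F), Q = "the reagent is available" (F), S = "the sample is contaminated" (F).

S1: Formalization: (R ∨ (V ↔ U)) → (P → ¬Q)

V ↔ U = F ↔ F = T
R ∨ (V ↔ U) = T ∨ T = T
¬Q = ¬F = T
P → ¬Q = F → T = T
(R ∨ (V ↔ U)) → (P → ¬Q) = T → T = T
Thus S1 is true.

S2: In symbols: ¬(¬U ∧ (¬V ∨ (¬Q ⊕ S)))

¬U = ¬F = T
¬V = ¬F = T
¬Q = ¬F = T
¬Q ⊕ S = T ⊕ F = T
¬V ∨ (¬Q ⊕ S) = T ∨ T = T
¬U ∧ (¬V ∨ (¬Q ⊕ S)) = T ∧ T = T
¬(¬U ∧ (¬V ∨ (¬Q ⊕ S))) = ¬T = F
Thus S2 is false.

S3: In symbols: (S ∧ (P ↔ ¬R)) ↔ (¬V ↔ ¬Q)

¬R = ¬T = F
P ↔ ¬R = F ↔ F = T
S ∧ (P ↔ ¬R) = F ∧ T = F
¬V = ¬F = T
¬Q = ¬F = T
¬V ↔ ¬Q = T ↔ T = T
(S ∧ (P ↔ ¬R)) ↔ (¬V ↔ ¬Q) = F ↔ T = F
Hence S3 is false.

True statements: 1 (S1).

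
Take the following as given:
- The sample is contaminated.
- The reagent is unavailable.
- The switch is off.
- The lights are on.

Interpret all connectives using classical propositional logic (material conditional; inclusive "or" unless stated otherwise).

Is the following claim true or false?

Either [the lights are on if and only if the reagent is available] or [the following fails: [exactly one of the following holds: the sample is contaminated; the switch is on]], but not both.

false

Let Q = "the lights are on" (T), D = "the reagent is available" (F), N = "the sample is contaminated" (T), K = "the switch is on" (F).
In symbols: (Q <-> D) xor ~(N xor K)

Q <-> D = T <-> F = F
N xor K = T xor F = T
~(N xor K) = ~T = F
(Q <-> D) xor ~(N xor K) = F xor F = F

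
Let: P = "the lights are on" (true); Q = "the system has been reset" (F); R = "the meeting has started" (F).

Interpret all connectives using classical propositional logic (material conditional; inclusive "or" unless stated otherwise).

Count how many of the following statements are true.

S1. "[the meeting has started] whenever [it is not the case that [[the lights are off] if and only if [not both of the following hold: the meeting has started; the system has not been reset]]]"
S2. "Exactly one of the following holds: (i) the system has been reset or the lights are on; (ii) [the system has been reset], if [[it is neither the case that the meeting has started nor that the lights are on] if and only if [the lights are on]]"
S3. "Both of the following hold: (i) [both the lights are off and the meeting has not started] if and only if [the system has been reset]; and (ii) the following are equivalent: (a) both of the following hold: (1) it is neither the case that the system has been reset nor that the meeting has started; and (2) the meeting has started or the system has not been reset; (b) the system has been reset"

S1: Parsed as ¬(¬P ↔ (R ↑ ¬Q)) → R

¬P = ¬T = F
¬Q = ¬F = T
R ↑ ¬Q = F ↑ T = T
¬P ↔ (R ↑ ¬Q) = F ↔ T = F
¬(¬P ↔ (R ↑ ¬Q)) = ¬F = T
¬(¬P ↔ (R ↑ ¬Q)) → R = T → F = F
So S1 is false.

S2: In symbols: (Q ∨ P) ⊕ (((R ↓ P) ↔ P) → Q)

Q ∨ P = F ∨ T = T
R ↓ P = F ↓ T = F
(R ↓ P) ↔ P = F ↔ T = F
((R ↓ P) ↔ P) → Q = F → F = T
(Q ∨ P) ⊕ (((R ↓ P) ↔ P) → Q) = T ⊕ T = F
Hence S2 is false.

S3: In symbols: ((¬P ∧ ¬R) ↔ Q) ∧ (((Q ↓ R) ∧ (R ∨ ¬Q)) ↔ Q)

¬P = ¬T = F
¬R = ¬F = T
¬P ∧ ¬R = F ∧ T = F
(¬P ∧ ¬R) ↔ Q = F ↔ F = T
Q ↓ R = F ↓ F = T
¬Q = ¬F = T
R ∨ ¬Q = F ∨ T = T
(Q ↓ R) ∧ (R ∨ ¬Q) = T ∧ T = T
((Q ↓ R) ∧ (R ∨ ¬Q)) ↔ Q = T ↔ F = F
((¬P ∧ ¬R) ↔ Q) ∧ (((Q ↓ R) ∧ (R ∨ ¬Q)) ↔ Q) = T ∧ F = F
Hence S3 is false.

0 of the 3 statements are true (none).

0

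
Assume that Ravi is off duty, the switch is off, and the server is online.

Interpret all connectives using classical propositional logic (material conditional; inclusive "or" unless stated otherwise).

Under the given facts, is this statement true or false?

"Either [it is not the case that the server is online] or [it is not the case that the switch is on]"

Let S = "the server is online" (T), P = "the switch is on" (F).
This is ¬S ∨ ¬P.

¬S = ¬T = F
¬P = ¬F = T
¬S ∨ ¬P = F ∨ T = T

true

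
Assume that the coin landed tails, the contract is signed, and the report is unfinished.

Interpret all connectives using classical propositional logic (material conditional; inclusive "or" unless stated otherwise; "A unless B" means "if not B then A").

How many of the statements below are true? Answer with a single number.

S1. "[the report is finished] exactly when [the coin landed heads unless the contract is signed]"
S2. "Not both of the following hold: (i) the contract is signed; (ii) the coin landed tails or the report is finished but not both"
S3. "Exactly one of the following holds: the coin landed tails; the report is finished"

1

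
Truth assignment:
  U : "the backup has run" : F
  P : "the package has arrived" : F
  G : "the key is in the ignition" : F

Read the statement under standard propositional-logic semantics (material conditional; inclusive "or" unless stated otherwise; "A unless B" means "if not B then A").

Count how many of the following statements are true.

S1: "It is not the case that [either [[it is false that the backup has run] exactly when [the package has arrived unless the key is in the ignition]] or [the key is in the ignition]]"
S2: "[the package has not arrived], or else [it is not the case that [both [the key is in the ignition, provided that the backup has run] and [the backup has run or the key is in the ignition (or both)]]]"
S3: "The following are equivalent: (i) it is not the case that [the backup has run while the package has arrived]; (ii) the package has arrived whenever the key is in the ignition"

3

S1: In symbols: ~((~U <-> (P | G)) | G)

~U = ~F = T
P | G = F | F = F
~U <-> (P | G) = T <-> F = F
(~U <-> (P | G)) | G = F | F = F
~((~U <-> (P | G)) | G) = ~F = T
So S1 is true.

S2: This is ~P | ~((U -> G) & (U | G)).

~P = ~F = T
U -> G = F -> F = T
U | G = F | F = F
(U -> G) & (U | G) = T & F = F
~((U -> G) & (U | G)) = ~F = T
~P | ~((U -> G) & (U | G)) = T | T = T
Thus S2 is true.

S3: Parsed as ~(U & P) <-> (G -> P)

U & P = F & F = F
~(U & P) = ~F = T
G -> P = F -> F = T
~(U & P) <-> (G -> P) = T <-> T = T
So S3 is true.

3 of the 3 statements are true (S1, S2, S3).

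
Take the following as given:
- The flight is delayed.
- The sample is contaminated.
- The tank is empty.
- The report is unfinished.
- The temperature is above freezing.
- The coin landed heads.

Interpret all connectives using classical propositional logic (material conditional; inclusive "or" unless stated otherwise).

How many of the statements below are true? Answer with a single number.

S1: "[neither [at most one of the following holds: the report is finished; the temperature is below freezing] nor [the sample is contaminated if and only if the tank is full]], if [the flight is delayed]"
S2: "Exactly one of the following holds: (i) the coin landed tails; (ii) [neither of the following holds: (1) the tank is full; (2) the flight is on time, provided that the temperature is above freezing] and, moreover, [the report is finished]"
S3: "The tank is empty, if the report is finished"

1

Let P = "the flight is delayed" (True), S = "the report is finished" (False), U = "the temperature is below freezing" (False), Q = "the sample is contaminated" (True), R = "the tank is full" (False), V = "the coin landed heads" (True).

S1: Formalization: P -> ((S nand U) nor (Q iff R))

S nand U = False nand False = True
Q iff R = True iff False = False
(S nand U) nor (Q iff R) = True nor False = False
P -> ((S nand U) nor (Q iff R)) = True -> False = False
So S1 is false.

S2: Parsed as not V xor ((R nor (not U -> not P)) and S)

not V = not True = False
not U = not False = True
not P = not True = False
not U -> not P = True -> False = False
R nor (not U -> not P) = False nor False = True
(R nor (not U -> not P)) and S = True and False = False
not V xor ((R nor (not U -> not P)) and S) = False xor False = False
Hence S2 is false.

S3: Parsed as S -> not R

not R = not False = True
S -> not R = False -> True = True
Hence S3 is true.

Count: 1.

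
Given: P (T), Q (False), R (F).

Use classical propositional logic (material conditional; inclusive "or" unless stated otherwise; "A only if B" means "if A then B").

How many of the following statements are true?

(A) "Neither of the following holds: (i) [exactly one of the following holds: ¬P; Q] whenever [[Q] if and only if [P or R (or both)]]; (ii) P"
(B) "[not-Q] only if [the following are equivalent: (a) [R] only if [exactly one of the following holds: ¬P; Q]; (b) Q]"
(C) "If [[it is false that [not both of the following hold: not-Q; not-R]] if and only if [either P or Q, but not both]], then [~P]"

0

(A): Formalization: ((Q iff (P or R)) -> (not P xor Q)) nor P

P or R = True or False = True
Q iff (P or R) = False iff True = False
not P = not True = False
not P xor Q = False xor False = False
(Q iff (P or R)) -> (not P xor Q) = False -> False = True
((Q iff (P or R)) -> (not P xor Q)) nor P = True nor True = False
Hence (A) is false.

(B): This is not Q -> ((R -> (not P xor Q)) iff Q).

not Q = not False = True
not P = not True = False
not P xor Q = False xor False = False
R -> (not P xor Q) = False -> False = True
(R -> (not P xor Q)) iff Q = True iff False = False
not Q -> ((R -> (not P xor Q)) iff Q) = True -> False = False
Hence (B) is false.

(C): Formalization: (not (not Q nand not R) iff (P xor Q)) -> not P

not Q = not False = True
not R = not False = True
not Q nand not R = True nand True = False
not (not Q nand not R) = not False = True
P xor Q = True xor False = True
not (not Q nand not R) iff (P xor Q) = True iff True = True
not P = not True = False
(not (not Q nand not R) iff (P xor Q)) -> not P = True -> False = False
Hence (C) is false.

Count: 0.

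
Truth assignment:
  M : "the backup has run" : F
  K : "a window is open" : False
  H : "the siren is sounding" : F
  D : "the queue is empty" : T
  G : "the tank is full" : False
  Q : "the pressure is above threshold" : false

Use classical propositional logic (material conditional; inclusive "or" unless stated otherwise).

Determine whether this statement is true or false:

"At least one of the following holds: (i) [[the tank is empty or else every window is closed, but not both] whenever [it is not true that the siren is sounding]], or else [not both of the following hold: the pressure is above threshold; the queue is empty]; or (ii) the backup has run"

True.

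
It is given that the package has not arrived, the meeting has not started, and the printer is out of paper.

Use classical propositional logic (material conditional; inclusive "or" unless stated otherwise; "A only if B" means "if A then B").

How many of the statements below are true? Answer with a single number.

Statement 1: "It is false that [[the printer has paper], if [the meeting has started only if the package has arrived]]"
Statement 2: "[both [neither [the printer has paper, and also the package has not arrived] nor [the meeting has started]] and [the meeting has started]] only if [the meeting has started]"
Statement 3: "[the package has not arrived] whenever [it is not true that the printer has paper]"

Let K = "the meeting has started" (False), P = "the package has arrived" (False), N = "the printer has paper" (False).

Statement 1: Parsed as not ((K -> P) -> N)

K -> P = False -> False = True
(K -> P) -> N = True -> False = False
not ((K -> P) -> N) = not False = True
Hence Statement 1 is true.

Statement 2: In symbols: (((N and not P) nor K) and K) -> K

not P = not False = True
N and not P = False and True = False
(N and not P) nor K = False nor False = True
((N and not P) nor K) and K = True and False = False
(((N and not P) nor K) and K) -> K = False -> False = True
Hence Statement 2 is true.

Statement 3: In symbols: not N -> not P

not N = not False = True
not P = not False = True
not N -> not P = True -> True = True
Hence Statement 3 is true.

True statements: 3 (Statement 1, Statement 2, Statement 3).

3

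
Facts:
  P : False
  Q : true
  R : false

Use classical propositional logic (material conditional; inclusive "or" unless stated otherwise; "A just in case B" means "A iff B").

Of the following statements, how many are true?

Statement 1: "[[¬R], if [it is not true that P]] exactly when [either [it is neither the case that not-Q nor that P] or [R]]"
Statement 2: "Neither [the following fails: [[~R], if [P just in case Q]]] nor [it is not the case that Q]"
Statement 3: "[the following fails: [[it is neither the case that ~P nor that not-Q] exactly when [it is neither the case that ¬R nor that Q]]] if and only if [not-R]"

Statement 1: Parsed as (~P -> ~R) <-> ((~Q nor P) | R)

~P = ~F = T
~R = ~F = T
~P -> ~R = T -> T = T
~Q = ~T = F
~Q nor P = F nor F = T
(~Q nor P) | R = T | F = T
(~P -> ~R) <-> ((~Q nor P) | R) = T <-> T = T
Hence Statement 1 is true.

Statement 2: This is ~((P <-> Q) -> ~R) nor ~Q.

P <-> Q = F <-> T = F
~R = ~F = T
(P <-> Q) -> ~R = F -> T = T
~((P <-> Q) -> ~R) = ~T = F
~Q = ~T = F
~((P <-> Q) -> ~R) nor ~Q = F nor F = T
So Statement 2 is true.

Statement 3: Formalization: ~((~P nor ~Q) <-> (~R nor Q)) <-> ~R

~P = ~F = T
~Q = ~T = F
~P nor ~Q = T nor F = F
~R = ~F = T
~R nor Q = T nor T = F
(~P nor ~Q) <-> (~R nor Q) = F <-> F = T
~((~P nor ~Q) <-> (~R nor Q)) = ~T = F
~R = ~F = T
~((~P nor ~Q) <-> (~R nor Q)) <-> ~R = F <-> T = F
Hence Statement 3 is false.

Count: 2.

2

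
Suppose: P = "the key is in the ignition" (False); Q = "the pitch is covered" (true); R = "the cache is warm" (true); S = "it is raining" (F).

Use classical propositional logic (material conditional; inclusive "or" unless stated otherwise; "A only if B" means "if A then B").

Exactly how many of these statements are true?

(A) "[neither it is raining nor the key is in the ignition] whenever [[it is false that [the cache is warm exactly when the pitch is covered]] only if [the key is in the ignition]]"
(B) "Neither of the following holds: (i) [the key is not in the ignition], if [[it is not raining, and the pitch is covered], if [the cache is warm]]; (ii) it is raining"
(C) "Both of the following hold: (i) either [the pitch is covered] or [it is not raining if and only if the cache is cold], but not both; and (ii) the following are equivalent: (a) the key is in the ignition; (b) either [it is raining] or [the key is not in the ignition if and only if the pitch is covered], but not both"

1

(A): Formalization: (~(R <-> Q) -> P) -> (S nor P)

R <-> Q = T <-> T = T
~(R <-> Q) = ~T = F
~(R <-> Q) -> P = F -> F = T
S nor P = F nor F = T
(~(R <-> Q) -> P) -> (S nor P) = T -> T = T
Hence (A) is true.

(B): This is ((R -> (~S & Q)) -> ~P) nor S.

~S = ~F = T
~S & Q = T & T = T
R -> (~S & Q) = T -> T = T
~P = ~F = T
(R -> (~S & Q)) -> ~P = T -> T = T
((R -> (~S & Q)) -> ~P) nor S = T nor F = F
Hence (B) is false.

(C): In symbols: (Q xor (~S <-> ~R)) & (P <-> (S xor (~P <-> Q)))

~S = ~F = T
~R = ~T = F
~S <-> ~R = T <-> F = F
Q xor (~S <-> ~R) = T xor F = T
~P = ~F = T
~P <-> Q = T <-> T = T
S xor (~P <-> Q) = F xor T = T
P <-> (S xor (~P <-> Q)) = F <-> T = F
(Q xor (~S <-> ~R)) & (P <-> (S xor (~P <-> Q))) = T & F = F
Hence (C) is false.

Count: 1.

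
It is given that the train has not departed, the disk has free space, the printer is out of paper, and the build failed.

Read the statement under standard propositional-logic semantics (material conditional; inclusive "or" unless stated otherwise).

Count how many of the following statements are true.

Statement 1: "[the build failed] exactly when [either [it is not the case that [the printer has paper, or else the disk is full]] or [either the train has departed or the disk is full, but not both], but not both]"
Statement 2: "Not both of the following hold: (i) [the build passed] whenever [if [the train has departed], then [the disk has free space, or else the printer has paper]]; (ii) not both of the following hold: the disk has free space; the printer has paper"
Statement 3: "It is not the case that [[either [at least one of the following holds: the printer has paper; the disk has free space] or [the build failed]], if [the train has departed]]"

2

Let S = "the build passed" (F), R = "the printer has paper" (F), Q = "the disk is full" (F), P = "the train has departed" (F).

Statement 1: This is ~S <-> (~(R | Q) xor (P xor Q)).

~S = ~F = T
R | Q = F | F = F
~(R | Q) = ~F = T
P xor Q = F xor F = F
~(R | Q) xor (P xor Q) = T xor F = T
~S <-> (~(R | Q) xor (P xor Q)) = T <-> T = T
Hence Statement 1 is true.

Statement 2: Formalization: ((P -> (~Q | R)) -> S) nand (~Q nand R)

~Q = ~F = T
~Q | R = T | F = T
P -> (~Q | R) = F -> T = T
(P -> (~Q | R)) -> S = T -> F = F
~Q = ~F = T
~Q nand R = T nand F = T
((P -> (~Q | R)) -> S) nand (~Q nand R) = F nand T = T
So Statement 2 is true.

Statement 3: In symbols: ~(P -> ((R | ~Q) | ~S))

~Q = ~F = T
R | ~Q = F | T = T
~S = ~F = T
(R | ~Q) | ~S = T | T = T
P -> ((R | ~Q) | ~S) = F -> T = T
~(P -> ((R | ~Q) | ~S)) = ~T = F
Hence Statement 3 is false.

True statements: 2 (Statement 1, Statement 2).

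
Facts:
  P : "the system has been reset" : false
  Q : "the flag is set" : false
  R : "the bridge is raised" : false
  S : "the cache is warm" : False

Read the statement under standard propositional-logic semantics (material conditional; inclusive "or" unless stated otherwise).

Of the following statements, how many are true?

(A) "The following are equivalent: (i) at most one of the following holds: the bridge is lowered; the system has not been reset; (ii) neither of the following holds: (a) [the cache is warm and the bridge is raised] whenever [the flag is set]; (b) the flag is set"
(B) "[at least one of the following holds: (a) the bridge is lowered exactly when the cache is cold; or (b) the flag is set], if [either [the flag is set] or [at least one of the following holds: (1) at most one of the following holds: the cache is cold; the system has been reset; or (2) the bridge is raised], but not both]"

(A): Formalization: (~R nand ~P) <-> ((Q -> (S & R)) nor Q)

~R = ~F = T
~P = ~F = T
~R nand ~P = T nand T = F
S & R = F & F = F
Q -> (S & R) = F -> F = T
(Q -> (S & R)) nor Q = T nor F = F
(~R nand ~P) <-> ((Q -> (S & R)) nor Q) = F <-> F = T
Hence (A) is true.

(B): Parsed as (Q xor ((~S nand P) | R)) -> ((~R <-> ~S) | Q)

~S = ~F = T
~S nand P = T nand F = T
(~S nand P) | R = T | F = T
Q xor ((~S nand P) | R) = F xor T = T
~R = ~F = T
~S = ~F = T
~R <-> ~S = T <-> T = T
(~R <-> ~S) | Q = T | F = T
(Q xor ((~S nand P) | R)) -> ((~R <-> ~S) | Q) = T -> T = T
Thus (B) is true.

2 of the 2 statements are true ((A), (B)).

2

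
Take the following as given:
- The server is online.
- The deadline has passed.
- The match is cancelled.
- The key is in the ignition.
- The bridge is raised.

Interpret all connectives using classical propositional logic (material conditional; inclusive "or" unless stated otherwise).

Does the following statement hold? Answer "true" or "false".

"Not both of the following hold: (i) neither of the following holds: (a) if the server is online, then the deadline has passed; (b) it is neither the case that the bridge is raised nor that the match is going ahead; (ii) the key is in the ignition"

True.

Let P = "the server is online" (T), Q = "the deadline has passed" (T), U = "the bridge is raised" (T), R = "the match is cancelled" (T), S = "the key is in the ignition" (T).
In symbols: ((P → Q) ↓ (U ↓ ¬R)) ↑ S

P → Q = T → T = T
¬R = ¬T = F
U ↓ ¬R = T ↓ F = F
(P → Q) ↓ (U ↓ ¬R) = T ↓ F = F
((P → Q) ↓ (U ↓ ¬R)) ↑ S = F ↑ T = T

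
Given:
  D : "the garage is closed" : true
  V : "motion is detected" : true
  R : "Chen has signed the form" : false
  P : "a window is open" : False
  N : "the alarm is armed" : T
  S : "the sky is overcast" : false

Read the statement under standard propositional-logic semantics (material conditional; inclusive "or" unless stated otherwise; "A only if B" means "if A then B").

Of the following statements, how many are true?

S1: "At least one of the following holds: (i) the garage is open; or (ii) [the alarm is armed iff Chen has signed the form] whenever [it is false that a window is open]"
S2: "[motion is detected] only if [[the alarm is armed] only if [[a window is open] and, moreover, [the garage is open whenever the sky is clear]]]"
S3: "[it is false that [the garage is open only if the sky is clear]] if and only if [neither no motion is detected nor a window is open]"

0

S1: This is not D or (not P -> (N iff R)).

not D = not True = False
not P = not False = True
N iff R = True iff False = False
not P -> (N iff R) = True -> False = False
not D or (not P -> (N iff R)) = False or False = False
Thus S1 is false.

S2: This is V -> (N -> (P and (not S -> not D))).

not S = not False = True
not D = not True = False
not S -> not D = True -> False = False
P and (not S -> not D) = False and False = False
N -> (P and (not S -> not D)) = True -> False = False
V -> (N -> (P and (not S -> not D))) = True -> False = False
So S2 is false.

S3: Parsed as not (not D -> not S) iff (not V nor P)

not D = not True = False
not S = not False = True
not D -> not S = False -> True = True
not (not D -> not S) = not True = False
not V = not True = False
not V nor P = False nor False = True
not (not D -> not S) iff (not V nor P) = False iff True = False
Thus S3 is false.

True statements: 0 (none).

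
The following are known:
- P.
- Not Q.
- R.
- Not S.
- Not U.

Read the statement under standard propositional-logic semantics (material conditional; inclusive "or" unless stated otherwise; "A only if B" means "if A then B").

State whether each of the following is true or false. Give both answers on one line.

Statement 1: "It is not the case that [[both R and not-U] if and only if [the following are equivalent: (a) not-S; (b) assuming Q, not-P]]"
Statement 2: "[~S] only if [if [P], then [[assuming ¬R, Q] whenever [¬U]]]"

Statement 1: Parsed as ¬((R ∧ ¬U) ↔ (¬S ↔ (Q → ¬P)))

¬U = ¬F = T
R ∧ ¬U = T ∧ T = T
¬S = ¬F = T
¬P = ¬T = F
Q → ¬P = F → F = T
¬S ↔ (Q → ¬P) = T ↔ T = T
(R ∧ ¬U) ↔ (¬S ↔ (Q → ¬P)) = T ↔ T = T
¬((R ∧ ¬U) ↔ (¬S ↔ (Q → ¬P))) = ¬T = F
Hence Statement 1 is false.

Statement 2: Formalization: ¬S → (P → (¬U → (¬R → Q)))

¬S = ¬F = T
¬U = ¬F = T
¬R = ¬T = F
¬R → Q = F → F = T
¬U → (¬R → Q) = T → T = T
P → (¬U → (¬R → Q)) = T → T = T
¬S → (P → (¬U → (¬R → Q))) = T → T = T
Hence Statement 2 is true.

Statement 1 False / Statement 2 True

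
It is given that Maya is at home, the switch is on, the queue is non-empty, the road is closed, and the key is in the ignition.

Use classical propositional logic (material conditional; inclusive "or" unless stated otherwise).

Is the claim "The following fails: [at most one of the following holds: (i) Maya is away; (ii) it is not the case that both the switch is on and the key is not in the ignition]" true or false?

The statement is false.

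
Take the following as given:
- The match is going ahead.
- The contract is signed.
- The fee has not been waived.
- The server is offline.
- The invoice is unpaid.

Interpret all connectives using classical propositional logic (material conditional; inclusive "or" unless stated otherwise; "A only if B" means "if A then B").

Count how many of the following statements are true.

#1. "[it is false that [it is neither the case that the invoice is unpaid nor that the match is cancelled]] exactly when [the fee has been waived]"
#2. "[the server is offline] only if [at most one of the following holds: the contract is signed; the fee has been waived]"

1

Let V = "the invoice is paid" (F), M = "the match is cancelled" (F), N = "the fee has been waived" (F), R = "the server is online" (F), D = "the contract is signed" (T).

#1: Formalization: ~(~V nor M) <-> N

~V = ~F = T
~V nor M = T nor F = F
~(~V nor M) = ~F = T
~(~V nor M) <-> N = T <-> F = F
Hence #1 is false.

#2: Formalization: ~R -> (D nand N)

~R = ~F = T
D nand N = T nand F = T
~R -> (D nand N) = T -> T = T
Thus #2 is true.

1 of the 2 statements is true.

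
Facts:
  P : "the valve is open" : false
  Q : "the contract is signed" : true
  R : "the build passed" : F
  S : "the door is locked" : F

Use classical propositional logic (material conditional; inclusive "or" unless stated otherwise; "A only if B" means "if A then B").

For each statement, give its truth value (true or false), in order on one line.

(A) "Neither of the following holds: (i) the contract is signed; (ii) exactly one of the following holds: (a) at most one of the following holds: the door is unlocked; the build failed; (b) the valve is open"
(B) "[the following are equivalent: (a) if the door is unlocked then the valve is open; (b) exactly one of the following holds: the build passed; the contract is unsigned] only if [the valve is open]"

(A) False, (B) False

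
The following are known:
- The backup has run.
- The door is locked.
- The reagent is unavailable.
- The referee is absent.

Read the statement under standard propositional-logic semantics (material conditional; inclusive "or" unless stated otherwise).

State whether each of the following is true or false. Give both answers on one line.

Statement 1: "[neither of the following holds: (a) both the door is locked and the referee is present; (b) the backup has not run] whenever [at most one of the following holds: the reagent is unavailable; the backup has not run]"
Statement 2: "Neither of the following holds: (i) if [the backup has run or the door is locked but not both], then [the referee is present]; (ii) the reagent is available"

Statement 1 T, Statement 2 F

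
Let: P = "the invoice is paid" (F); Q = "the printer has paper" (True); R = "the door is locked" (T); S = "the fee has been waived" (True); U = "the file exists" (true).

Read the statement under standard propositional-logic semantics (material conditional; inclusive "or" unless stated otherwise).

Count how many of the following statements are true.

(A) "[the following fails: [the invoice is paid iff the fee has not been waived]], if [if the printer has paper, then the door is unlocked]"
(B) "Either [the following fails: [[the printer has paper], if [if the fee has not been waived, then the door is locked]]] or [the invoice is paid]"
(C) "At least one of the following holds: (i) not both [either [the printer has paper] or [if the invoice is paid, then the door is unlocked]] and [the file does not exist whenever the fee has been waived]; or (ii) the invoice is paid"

2

(A): In symbols: (Q -> not R) -> not (P iff not S)

not R = not True = False
Q -> not R = True -> False = False
not S = not True = False
P iff not S = False iff False = True
not (P iff not S) = not True = False
(Q -> not R) -> not (P iff not S) = False -> False = True
Thus (A) is true.

(B): In symbols: not ((not S -> R) -> Q) or P

not S = not True = False
not S -> R = False -> True = True
(not S -> R) -> Q = True -> True = True
not ((not S -> R) -> Q) = not True = False
not ((not S -> R) -> Q) or P = False or False = False
Hence (B) is false.

(C): In symbols: ((Q or (P -> not R)) nand (S -> not U)) or P

not R = not True = False
P -> not R = False -> False = True
Q or (P -> not R) = True or True = True
not U = not True = False
S -> not U = True -> False = False
(Q or (P -> not R)) nand (S -> not U) = True nand False = True
((Q or (P -> not R)) nand (S -> not U)) or P = True or False = True
Hence (C) is true.

2 of the 3 statements are true ((A), (C)).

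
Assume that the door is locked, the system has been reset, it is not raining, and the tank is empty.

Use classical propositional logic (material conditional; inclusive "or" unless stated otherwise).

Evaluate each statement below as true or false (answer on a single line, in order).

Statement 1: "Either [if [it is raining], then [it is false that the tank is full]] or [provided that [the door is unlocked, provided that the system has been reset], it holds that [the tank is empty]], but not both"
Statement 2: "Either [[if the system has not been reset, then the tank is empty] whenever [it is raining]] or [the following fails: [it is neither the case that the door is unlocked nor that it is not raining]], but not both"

Let R = "it is raining" (F), S = "the tank is full" (F), Q = "the system has been reset" (T), P = "the door is locked" (T).

Statement 1: In symbols: (R → ¬S) ⊕ ((Q → ¬P) → ¬S)

¬S = ¬F = T
R → ¬S = F → T = T
¬P = ¬T = F
Q → ¬P = T → F = F
¬S = ¬F = T
(Q → ¬P) → ¬S = F → T = T
(R → ¬S) ⊕ ((Q → ¬P) → ¬S) = T ⊕ T = F
Thus Statement 1 is false.

Statement 2: In symbols: (R → (¬Q → ¬S)) ⊕ ¬(¬P ↓ ¬R)

¬Q = ¬T = F
¬S = ¬F = T
¬Q → ¬S = F → T = T
R → (¬Q → ¬S) = F → T = T
¬P = ¬T = F
¬R = ¬F = T
¬P ↓ ¬R = F ↓ T = F
¬(¬P ↓ ¬R) = ¬F = T
(R → (¬Q → ¬S)) ⊕ ¬(¬P ↓ ¬R) = T ⊕ T = F
Hence Statement 2 is false.

Statement 1 F, Statement 2 F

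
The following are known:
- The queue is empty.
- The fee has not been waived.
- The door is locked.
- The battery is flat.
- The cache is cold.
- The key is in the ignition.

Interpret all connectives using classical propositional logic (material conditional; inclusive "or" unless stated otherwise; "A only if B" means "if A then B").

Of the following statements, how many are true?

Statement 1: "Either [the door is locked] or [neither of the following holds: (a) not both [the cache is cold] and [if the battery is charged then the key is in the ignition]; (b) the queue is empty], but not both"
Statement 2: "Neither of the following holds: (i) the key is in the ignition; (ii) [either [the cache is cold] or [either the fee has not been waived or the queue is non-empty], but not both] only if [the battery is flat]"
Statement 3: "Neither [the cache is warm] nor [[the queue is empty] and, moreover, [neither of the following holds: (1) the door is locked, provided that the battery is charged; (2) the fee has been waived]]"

2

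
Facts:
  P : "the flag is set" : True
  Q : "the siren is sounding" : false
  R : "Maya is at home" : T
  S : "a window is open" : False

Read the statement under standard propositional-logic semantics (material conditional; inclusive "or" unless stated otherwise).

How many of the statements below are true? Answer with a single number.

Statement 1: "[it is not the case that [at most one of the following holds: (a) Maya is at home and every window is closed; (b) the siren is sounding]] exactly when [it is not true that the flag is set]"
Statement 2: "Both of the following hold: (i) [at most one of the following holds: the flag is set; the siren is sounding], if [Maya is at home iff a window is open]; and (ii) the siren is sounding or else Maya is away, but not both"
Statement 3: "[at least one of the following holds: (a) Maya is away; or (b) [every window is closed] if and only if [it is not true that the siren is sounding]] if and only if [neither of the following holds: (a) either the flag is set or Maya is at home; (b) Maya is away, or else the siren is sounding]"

Statement 1: This is ¬((R ∧ ¬S) ↑ Q) ↔ ¬P.

¬S = ¬F = T
R ∧ ¬S = T ∧ T = T
(R ∧ ¬S) ↑ Q = T ↑ F = T
¬((R ∧ ¬S) ↑ Q) = ¬T = F
¬P = ¬T = F
¬((R ∧ ¬S) ↑ Q) ↔ ¬P = F ↔ F = T
Thus Statement 1 is true.

Statement 2: Formalization: ((R ↔ S) → (P ↑ Q)) ∧ (Q ⊕ ¬R)

R ↔ S = T ↔ F = F
P ↑ Q = T ↑ F = T
(R ↔ S) → (P ↑ Q) = F → T = T
¬R = ¬T = F
Q ⊕ ¬R = F ⊕ F = F
((R ↔ S) → (P ↑ Q)) ∧ (Q ⊕ ¬R) = T ∧ F = F
Hence Statement 2 is false.

Statement 3: In symbols: (¬R ∨ (¬S ↔ ¬Q)) ↔ ((P ∨ R) ↓ (¬R ∨ Q))

¬R = ¬T = F
¬S = ¬F = T
¬Q = ¬F = T
¬S ↔ ¬Q = T ↔ T = T
¬R ∨ (¬S ↔ ¬Q) = F ∨ T = T
P ∨ R = T ∨ T = T
¬R = ¬T = F
¬R ∨ Q = F ∨ F = F
(P ∨ R) ↓ (¬R ∨ Q) = T ↓ F = F
(¬R ∨ (¬S ↔ ¬Q)) ↔ ((P ∨ R) ↓ (¬R ∨ Q)) = T ↔ F = F
Thus Statement 3 is false.

True statements: 1 (Statement 1).

1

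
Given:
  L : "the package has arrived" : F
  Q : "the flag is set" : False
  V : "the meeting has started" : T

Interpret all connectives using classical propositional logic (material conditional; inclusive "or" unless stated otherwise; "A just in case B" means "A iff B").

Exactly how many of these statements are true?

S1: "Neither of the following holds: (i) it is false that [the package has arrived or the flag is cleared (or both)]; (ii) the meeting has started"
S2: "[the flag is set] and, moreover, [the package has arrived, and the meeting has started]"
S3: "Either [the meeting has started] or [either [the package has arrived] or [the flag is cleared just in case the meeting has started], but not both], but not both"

S1: Parsed as ¬(L ∨ ¬Q) ↓ V

¬Q = ¬F = T
L ∨ ¬Q = F ∨ T = T
¬(L ∨ ¬Q) = ¬T = F
¬(L ∨ ¬Q) ↓ V = F ↓ T = F
So S1 is false.

S2: Formalization: Q ∧ (L ∧ V)

L ∧ V = F ∧ T = F
Q ∧ (L ∧ V) = F ∧ F = F
So S2 is false.

S3: Parsed as V ⊕ (L ⊕ (¬Q ↔ V))

¬Q = ¬F = T
¬Q ↔ V = T ↔ T = T
L ⊕ (¬Q ↔ V) = F ⊕ T = T
V ⊕ (L ⊕ (¬Q ↔ V)) = T ⊕ T = F
Hence S3 is false.

Count: 0.

0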